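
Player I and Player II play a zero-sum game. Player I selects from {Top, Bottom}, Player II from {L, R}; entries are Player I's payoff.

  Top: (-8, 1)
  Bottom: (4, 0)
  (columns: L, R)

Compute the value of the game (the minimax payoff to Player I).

4/13

Row minima: Top → -8, Bottom → 0; maximin = 0.
Column maxima: L → 4, R → 1; minimax = 1.
0 ≠ 1, so there is no saddle point; optimal play is mixed.
Let Player I play Top with probability p. Expected payoff against L: (-8)p + 4(1−p) = −12p + 4; against R: 1p + 0(1−p) = p.
Setting these equal: −12p + 4 = p ⇒ −13p = -4 ⇒ p = 4/13, and the value is (-12)·(4/13) + 4 = 4/13.
For Player II: with q = P(L), equating Top's and Bottom's payoffs gives −9q + 1 = 4q ⇒ q = 1/13.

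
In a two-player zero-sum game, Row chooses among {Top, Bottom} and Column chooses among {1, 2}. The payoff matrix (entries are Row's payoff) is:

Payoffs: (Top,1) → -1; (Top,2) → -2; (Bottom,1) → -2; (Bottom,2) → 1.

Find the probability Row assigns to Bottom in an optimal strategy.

1/4

Row minima: Top → -2, Bottom → -2; maximin = -2.
Column maxima: 1 → -1, 2 → 1; minimax = -1.
-2 ≠ -1, so there is no saddle point; optimal play is mixed.
Let Row play Top with probability p. Expected payoff against 1: (-1)p + (-2)(1−p) = p − 2; against 2: (-2)p + 1(1−p) = −3p + 1.
Setting these equal: p − 2 = −3p + 1 ⇒ 4p = 3 ⇒ p = 3/4, and the value is (1)·(3/4) − 2 = -5/4.
For Column: with q = P(1), equating Top's and Bottom's payoffs gives q − 2 = −3q + 1 ⇒ q = 3/4.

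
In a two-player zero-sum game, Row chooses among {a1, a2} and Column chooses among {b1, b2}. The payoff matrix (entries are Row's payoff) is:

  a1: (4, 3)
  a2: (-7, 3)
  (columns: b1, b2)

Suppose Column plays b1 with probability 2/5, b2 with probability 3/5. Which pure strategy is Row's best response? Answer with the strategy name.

a1

Expected payoff of a1: (2/5)·4 + (3/5)·3 = 17/5.
Expected payoff of a2: (2/5)·(-7) + (3/5)·3 = -1.
The largest is 17/5, so Row's best response is a1.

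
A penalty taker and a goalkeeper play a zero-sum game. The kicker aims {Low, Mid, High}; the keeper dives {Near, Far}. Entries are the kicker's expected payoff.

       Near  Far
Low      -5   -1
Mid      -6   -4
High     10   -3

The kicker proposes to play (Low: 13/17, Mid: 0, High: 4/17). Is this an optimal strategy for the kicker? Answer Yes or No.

Against Near this mix gives (13/17)·(-5) + (4/17)·10 = -25/17.
Against Far this mix gives (13/17)·(-1) + (4/17)·(-3) = -25/17.
All of the keeper's active replies (Near, Far) yield -25/17, and no column does worse for the kicker. The mix makes the keeper indifferent and guarantees -25/17, so it is optimal.

Yes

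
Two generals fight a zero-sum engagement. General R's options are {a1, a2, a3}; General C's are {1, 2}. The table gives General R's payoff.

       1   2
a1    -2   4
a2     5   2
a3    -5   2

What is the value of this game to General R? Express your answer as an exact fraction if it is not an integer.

Row minima: a1 → -2, a2 → 2, a3 → -5; maximin = 2.
Column maxima: 1 → 5, 2 → 4; minimax = 4.
2 ≠ 4, so there is no saddle point; optimal play is mixed.
a3 is strictly dominated by a1, so General R never plays it.
On the remaining 2×2 (a1, a2 vs 1, 2):
Let General R play a1 with probability p. Expected payoff against 1: (-2)p + 5(1−p) = −7p + 5; against 2: 4p + 2(1−p) = 2p + 2.
Setting these equal: −7p + 5 = 2p + 2 ⇒ −9p = -3 ⇒ p = 1/3, and the value is (-7)·(1/3) + 5 = 8/3.
For General C: with q = P(1), equating a1's and a2's payoffs gives −6q + 4 = 3q + 2 ⇒ q = 2/9.

8/3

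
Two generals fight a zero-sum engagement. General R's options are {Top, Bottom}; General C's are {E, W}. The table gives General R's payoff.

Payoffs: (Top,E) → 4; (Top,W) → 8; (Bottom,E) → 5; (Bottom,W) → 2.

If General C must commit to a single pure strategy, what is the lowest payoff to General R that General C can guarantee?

5

Column maxima: E → 5, W → 8.
The smallest of these is 5.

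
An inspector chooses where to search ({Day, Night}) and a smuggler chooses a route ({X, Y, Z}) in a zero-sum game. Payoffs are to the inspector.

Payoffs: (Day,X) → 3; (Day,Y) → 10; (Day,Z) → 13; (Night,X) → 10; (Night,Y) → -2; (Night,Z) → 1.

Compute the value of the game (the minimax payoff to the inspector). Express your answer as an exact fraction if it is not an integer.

106/19

Row minima: Day → 3, Night → -2; maximin = 3.
Column maxima: X → 10, Y → 10, Z → 13; minimax = 10.
3 ≠ 10, so there is no saddle point; optimal play is mixed.
Z is strictly dominated by Y (it gives the inspector strictly more in every row), so the smuggler never plays it.
On the remaining 2×2 (Day, Night vs X, Y):
Let the inspector play Day with probability p. Expected payoff against X: 3p + 10(1−p) = −7p + 10; against Y: 10p + (-2)(1−p) = 12p − 2.
Setting these equal: −7p + 10 = 12p − 2 ⇒ −19p = -12 ⇒ p = 12/19, and the value is (-7)·(12/19) + 10 = 106/19.
For the smuggler: with q = P(X), equating Day's and Night's payoffs gives −7q + 10 = 12q − 2 ⇒ q = 12/19.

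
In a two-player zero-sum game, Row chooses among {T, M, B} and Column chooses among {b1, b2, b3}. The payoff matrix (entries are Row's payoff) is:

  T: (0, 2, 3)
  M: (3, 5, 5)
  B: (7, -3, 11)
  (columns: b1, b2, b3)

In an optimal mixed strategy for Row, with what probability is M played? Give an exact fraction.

5/6

Row minima: T → 0, M → 3, B → -3; maximin = 3.
Column maxima: b1 → 7, b2 → 5, b3 → 11; minimax = 5.
3 ≠ 5, so there is no saddle point; optimal play is mixed.
T is strictly dominated by M, so Row never plays it.
b3 is strictly dominated by b1 (it gives Row strictly more in every row), so Column never plays it.
On the remaining 2×2 (M, B vs b1, b2):
Let Row play M with probability p. Expected payoff against b1: 3p + 7(1−p) = −4p + 7; against b2: 5p + (-3)(1−p) = 8p − 3.
Setting these equal: −4p + 7 = 8p − 3 ⇒ −12p = -10 ⇒ p = 5/6, and the value is (-4)·(5/6) + 7 = 11/3.
For Column: with q = P(b1), equating M's and B's payoffs gives −2q + 5 = 10q − 3 ⇒ q = 2/3.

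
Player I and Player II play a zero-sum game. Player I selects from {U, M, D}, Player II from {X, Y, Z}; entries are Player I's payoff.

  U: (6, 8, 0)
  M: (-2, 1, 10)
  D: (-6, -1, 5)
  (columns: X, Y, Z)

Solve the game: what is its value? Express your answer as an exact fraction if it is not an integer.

10/3

Row minima: U → 0, M → -2, D → -6; maximin = 0.
Column maxima: X → 6, Y → 8, Z → 10; minimax = 6.
0 ≠ 6, so there is no saddle point; optimal play is mixed.
D is strictly dominated by M, so Player I never plays it.
Y is strictly dominated by X (it gives Player I strictly more in every row), so Player II never plays it.
On the remaining 2×2 (U, M vs X, Z):
Let Player I play U with probability p. Expected payoff against X: 6p + (-2)(1−p) = 8p − 2; against Z: 0p + 10(1−p) = −10p + 10.
Setting these equal: 8p − 2 = −10p + 10 ⇒ 18p = 12 ⇒ p = 2/3, and the value is (8)·(2/3) − 2 = 10/3.
For Player II: with q = P(X), equating U's and M's payoffs gives 6q = −12q + 10 ⇒ q = 5/9.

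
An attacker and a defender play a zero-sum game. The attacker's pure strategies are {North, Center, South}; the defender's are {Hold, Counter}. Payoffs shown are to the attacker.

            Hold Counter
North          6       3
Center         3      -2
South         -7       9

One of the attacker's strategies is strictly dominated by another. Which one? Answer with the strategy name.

Center

North gives a strictly higher payoff than Center against every column: 6 > 3, 3 > -2.
So Center is strictly dominated and the attacker never plays it.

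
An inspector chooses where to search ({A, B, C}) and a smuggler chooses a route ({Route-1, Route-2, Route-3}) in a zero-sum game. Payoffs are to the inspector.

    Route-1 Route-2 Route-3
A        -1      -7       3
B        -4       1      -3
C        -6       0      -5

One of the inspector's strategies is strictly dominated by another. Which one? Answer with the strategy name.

B gives a strictly higher payoff than C against every column: -4 > -6, 1 > 0, -3 > -5.
So C is strictly dominated and the inspector never plays it.

C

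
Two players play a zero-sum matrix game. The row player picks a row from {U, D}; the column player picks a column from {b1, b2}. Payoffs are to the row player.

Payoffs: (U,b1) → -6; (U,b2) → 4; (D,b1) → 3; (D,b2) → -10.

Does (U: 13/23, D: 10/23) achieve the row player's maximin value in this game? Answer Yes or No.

Against b1 this mix gives (13/23)·(-6) + (10/23)·3 = -48/23.
Against b2 this mix gives (13/23)·4 + (10/23)·(-10) = -48/23.
All of the column player's active replies (b1, b2) yield -48/23, and no column does worse for the row player. The mix makes the column player indifferent and guarantees -48/23, so it is optimal.

Yes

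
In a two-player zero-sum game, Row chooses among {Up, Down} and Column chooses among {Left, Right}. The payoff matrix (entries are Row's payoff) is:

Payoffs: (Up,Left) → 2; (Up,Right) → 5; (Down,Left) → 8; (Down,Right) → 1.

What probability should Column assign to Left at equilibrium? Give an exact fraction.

Row minima: Up → 2, Down → 1; maximin = 2.
Column maxima: Left → 8, Right → 5; minimax = 5.
2 ≠ 5, so there is no saddle point; optimal play is mixed.
Let Row play Up with probability p. Expected payoff against Left: 2p + 8(1−p) = −6p + 8; against Right: 5p + 1(1−p) = 4p + 1.
Setting these equal: −6p + 8 = 4p + 1 ⇒ −10p = -7 ⇒ p = 7/10, and the value is (-6)·(7/10) + 8 = 19/5.
For Column: with q = P(Left), equating Up's and Down's payoffs gives −3q + 5 = 7q + 1 ⇒ q = 2/5.

2/5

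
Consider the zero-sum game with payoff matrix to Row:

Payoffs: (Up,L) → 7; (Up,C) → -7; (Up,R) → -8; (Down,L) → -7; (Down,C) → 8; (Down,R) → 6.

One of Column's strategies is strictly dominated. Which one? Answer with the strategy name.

C

R holds Row's payoff strictly below C in every row: -8 < -7, 6 < 8.
So C is strictly dominated for Column.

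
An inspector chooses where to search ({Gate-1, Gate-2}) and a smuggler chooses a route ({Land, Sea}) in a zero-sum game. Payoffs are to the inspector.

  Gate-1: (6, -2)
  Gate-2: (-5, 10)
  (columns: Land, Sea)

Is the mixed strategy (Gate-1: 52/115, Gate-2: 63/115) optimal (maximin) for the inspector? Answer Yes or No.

Against Land this mix gives (52/115)·6 + (63/115)·(-5) = -3/115.
Against Sea this mix gives (52/115)·(-2) + (63/115)·10 = 526/115.
The smuggler will play Land, holding the inspector to -3/115. Shifting weight toward the row that does better against Land would raise this floor (the equalizing mix achieves 50/23 against both Land and Sea), so the proposed strategy is not optimal.

No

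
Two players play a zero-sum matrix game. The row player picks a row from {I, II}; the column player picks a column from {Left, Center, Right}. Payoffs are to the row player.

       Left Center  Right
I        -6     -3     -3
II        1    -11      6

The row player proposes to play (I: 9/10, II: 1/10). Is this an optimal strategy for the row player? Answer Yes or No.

Against Left this mix gives (9/10)·(-6) + (1/10)·1 = -53/10.
Against Center this mix gives (9/10)·(-3) + (1/10)·(-11) = -19/5.
Against Right this mix gives (9/10)·(-3) + (1/10)·6 = -21/10.
The column player will play Left, holding the row player to -53/10. Shifting weight toward the row that does better against Left would raise this floor (the equalizing mix achieves -23/5 against both Left and Center), so the proposed strategy is not optimal.

No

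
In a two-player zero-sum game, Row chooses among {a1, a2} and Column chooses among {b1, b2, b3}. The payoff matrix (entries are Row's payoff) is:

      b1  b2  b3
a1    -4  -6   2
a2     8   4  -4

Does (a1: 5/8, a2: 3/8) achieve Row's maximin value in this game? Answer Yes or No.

Against b1 this mix gives (5/8)·(-4) + (3/8)·8 = 1/2.
Against b2 this mix gives (5/8)·(-6) + (3/8)·4 = -9/4.
Against b3 this mix gives (5/8)·2 + (3/8)·(-4) = -1/4.
Column will play b2, holding Row to -9/4. Shifting weight toward the row that does better against b2 would raise this floor (the equalizing mix achieves -1 against both b2 and b3), so the proposed strategy is not optimal.

No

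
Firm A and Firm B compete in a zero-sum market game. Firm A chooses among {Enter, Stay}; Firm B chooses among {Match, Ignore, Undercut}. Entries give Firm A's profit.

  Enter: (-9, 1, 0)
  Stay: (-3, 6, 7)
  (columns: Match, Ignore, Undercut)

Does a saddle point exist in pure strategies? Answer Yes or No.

Row minima: Enter → -9, Stay → -3; maximin = -3.
Column maxima: Match → -3, Ignore → 6, Undercut → 7; minimax = -3.
maximin = minimax = -3, so a saddle point exists.

Yes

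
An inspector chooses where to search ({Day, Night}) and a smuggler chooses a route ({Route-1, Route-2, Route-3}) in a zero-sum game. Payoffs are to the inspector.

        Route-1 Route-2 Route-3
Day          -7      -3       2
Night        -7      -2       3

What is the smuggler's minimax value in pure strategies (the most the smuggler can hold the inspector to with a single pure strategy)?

Column maxima: Route-1 → -7, Route-2 → -2, Route-3 → 3.
The smallest of these is -7.

-7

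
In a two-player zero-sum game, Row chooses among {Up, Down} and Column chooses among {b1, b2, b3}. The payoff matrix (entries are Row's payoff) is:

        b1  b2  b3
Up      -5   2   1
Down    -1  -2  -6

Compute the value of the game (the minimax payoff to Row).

Row minima: Up → -5, Down → -6; maximin = -5.
Column maxima: b1 → -1, b2 → 2, b3 → 1; minimax = -1.
-5 ≠ -1, so there is no saddle point; optimal play is mixed.
b2 is strictly dominated by b3 (it gives Row strictly more in every row), so Column never plays it.
On the remaining 2×2 (Up, Down vs b1, b3):
Let Row play Up with probability p. Expected payoff against b1: (-5)p + (-1)(1−p) = −4p − 1; against b3: 1p + (-6)(1−p) = 7p − 6.
Setting these equal: −4p − 1 = 7p − 6 ⇒ −11p = -5 ⇒ p = 5/11, and the value is (-4)·(5/11) − 1 = -31/11.
For Column: with q = P(b1), equating Up's and Down's payoffs gives −6q + 1 = 5q − 6 ⇒ q = 7/11.

-31/11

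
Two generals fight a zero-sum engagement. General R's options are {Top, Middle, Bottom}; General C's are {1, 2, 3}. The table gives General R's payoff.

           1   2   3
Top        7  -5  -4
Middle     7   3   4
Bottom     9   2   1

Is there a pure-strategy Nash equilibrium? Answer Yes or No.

Yes

Row minima: Top → -5, Middle → 3, Bottom → 1; maximin = 3.
Column maxima: 1 → 9, 2 → 3, 3 → 4; minimax = 3.
maximin = minimax = 3, so a saddle point exists.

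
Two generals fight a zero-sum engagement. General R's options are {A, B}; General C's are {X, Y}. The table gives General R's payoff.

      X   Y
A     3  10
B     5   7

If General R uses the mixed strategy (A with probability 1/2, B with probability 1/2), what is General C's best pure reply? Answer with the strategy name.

If General C plays X, General R's expected payoff is (1/2)·3 + (1/2)·5 = 4.
If General C plays Y, General R's expected payoff is (1/2)·10 + (1/2)·7 = 17/2.
General C minimizes General R's payoff; the smallest is 4, so the best response is X.

X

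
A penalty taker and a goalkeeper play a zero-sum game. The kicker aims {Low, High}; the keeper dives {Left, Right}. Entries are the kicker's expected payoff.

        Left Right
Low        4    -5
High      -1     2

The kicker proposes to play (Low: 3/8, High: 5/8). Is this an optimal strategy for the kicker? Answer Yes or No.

Against Left this mix gives (3/8)·4 + (5/8)·(-1) = 7/8.
Against Right this mix gives (3/8)·(-5) + (5/8)·2 = -5/8.
The keeper will play Right, holding the kicker to -5/8. Shifting weight toward the row that does better against Right would raise this floor (the equalizing mix achieves 1/4 against both Right and Left), so the proposed strategy is not optimal.

No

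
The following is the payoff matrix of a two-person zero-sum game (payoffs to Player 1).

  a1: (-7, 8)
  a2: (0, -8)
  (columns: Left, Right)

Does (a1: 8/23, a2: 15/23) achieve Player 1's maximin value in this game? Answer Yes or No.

Yes

Against Left this mix gives (8/23)·(-7) + (15/23)·0 = -56/23.
Against Right this mix gives (8/23)·8 + (15/23)·(-8) = -56/23.
All of Player 2's active replies (Left, Right) yield -56/23, and no column does worse for Player 1. The mix makes Player 2 indifferent and guarantees -56/23, so it is optimal.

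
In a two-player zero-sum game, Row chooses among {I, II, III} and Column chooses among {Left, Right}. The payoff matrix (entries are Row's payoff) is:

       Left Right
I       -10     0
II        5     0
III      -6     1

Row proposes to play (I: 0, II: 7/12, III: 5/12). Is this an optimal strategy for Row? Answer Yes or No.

Against Left this mix gives (7/12)·5 + (5/12)·(-6) = 5/12.
Against Right this mix gives (7/12)·0 + (5/12)·1 = 5/12.
All of Column's active replies (Left, Right) yield 5/12, and no column does worse for Row. The mix makes Column indifferent and guarantees 5/12, so it is optimal.

Yes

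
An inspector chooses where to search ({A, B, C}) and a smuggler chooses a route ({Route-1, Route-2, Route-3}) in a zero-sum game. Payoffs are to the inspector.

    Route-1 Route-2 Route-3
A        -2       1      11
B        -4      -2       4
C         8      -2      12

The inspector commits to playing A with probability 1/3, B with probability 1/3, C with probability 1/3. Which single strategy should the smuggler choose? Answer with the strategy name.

If the smuggler plays Route-1, the inspector's expected payoff is (1/3)·(-2) + (1/3)·(-4) + (1/3)·8 = 2/3.
If the smuggler plays Route-2, the inspector's expected payoff is (1/3)·1 + (1/3)·(-2) + (1/3)·(-2) = -1.
If the smuggler plays Route-3, the inspector's expected payoff is (1/3)·11 + (1/3)·4 + (1/3)·12 = 9.
The smuggler minimizes the inspector's payoff; the smallest is -1, so the best response is Route-2.

Route-2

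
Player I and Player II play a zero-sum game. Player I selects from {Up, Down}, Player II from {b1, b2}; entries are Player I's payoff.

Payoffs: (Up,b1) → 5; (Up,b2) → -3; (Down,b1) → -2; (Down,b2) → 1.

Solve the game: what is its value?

Row minima: Up → -3, Down → -2; maximin = -2.
Column maxima: b1 → 5, b2 → 1; minimax = 1.
-2 ≠ 1, so there is no saddle point; optimal play is mixed.
Let Player I play Up with probability p. Expected payoff against b1: 5p + (-2)(1−p) = 7p − 2; against b2: (-3)p + 1(1−p) = −4p + 1.
Setting these equal: 7p − 2 = −4p + 1 ⇒ 11p = 3 ⇒ p = 3/11, and the value is (7)·(3/11) − 2 = -1/11.
For Player II: with q = P(b1), equating Up's and Down's payoffs gives 8q − 3 = −3q + 1 ⇒ q = 4/11.

-1/11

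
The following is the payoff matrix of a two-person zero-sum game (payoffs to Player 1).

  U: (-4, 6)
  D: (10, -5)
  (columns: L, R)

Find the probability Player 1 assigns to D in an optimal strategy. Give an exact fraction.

Row minima: U → -4, D → -5; maximin = -4.
Column maxima: L → 10, R → 6; minimax = 6.
-4 ≠ 6, so there is no saddle point; optimal play is mixed.
Let Player 1 play U with probability p. Expected payoff against L: (-4)p + 10(1−p) = −14p + 10; against R: 6p + (-5)(1−p) = 11p − 5.
Setting these equal: −14p + 10 = 11p − 5 ⇒ −25p = -15 ⇒ p = 3/5, and the value is (-14)·(3/5) + 10 = 8/5.
For Player 2: with q = P(L), equating U's and D's payoffs gives −10q + 6 = 15q − 5 ⇒ q = 11/25.

2/5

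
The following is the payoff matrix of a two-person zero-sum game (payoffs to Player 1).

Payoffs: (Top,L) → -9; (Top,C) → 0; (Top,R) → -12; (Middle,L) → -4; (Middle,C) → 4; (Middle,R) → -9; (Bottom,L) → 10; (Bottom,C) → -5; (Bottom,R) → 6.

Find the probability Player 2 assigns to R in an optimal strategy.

3/8

Row minima: Top → -12, Middle → -9, Bottom → -5; maximin = -5.
Column maxima: L → 10, C → 4, R → 6; minimax = 4.
-5 ≠ 4, so there is no saddle point; optimal play is mixed.
Top is strictly dominated by Middle, so Player 1 never plays it.
L is strictly dominated by R (it gives Player 1 strictly more in every row), so Player 2 never plays it.
On the remaining 2×2 (Middle, Bottom vs C, R):
Let Player 1 play Middle with probability p. Expected payoff against C: 4p + (-5)(1−p) = 9p − 5; against R: (-9)p + 6(1−p) = −15p + 6.
Setting these equal: 9p − 5 = −15p + 6 ⇒ 24p = 11 ⇒ p = 11/24, and the value is (9)·(11/24) − 5 = -7/8.
For Player 2: with q = P(C), equating Middle's and Bottom's payoffs gives 13q − 9 = −11q + 6 ⇒ q = 5/8.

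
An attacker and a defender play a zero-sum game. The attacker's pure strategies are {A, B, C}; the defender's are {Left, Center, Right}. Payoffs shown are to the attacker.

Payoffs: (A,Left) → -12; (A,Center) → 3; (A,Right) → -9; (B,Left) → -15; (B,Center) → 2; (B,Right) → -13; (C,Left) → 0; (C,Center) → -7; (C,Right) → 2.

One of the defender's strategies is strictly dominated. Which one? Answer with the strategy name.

Right

Left holds the attacker's payoff strictly below Right in every row: -12 < -9, -15 < -13, 0 < 2.
So Right is strictly dominated for the defender.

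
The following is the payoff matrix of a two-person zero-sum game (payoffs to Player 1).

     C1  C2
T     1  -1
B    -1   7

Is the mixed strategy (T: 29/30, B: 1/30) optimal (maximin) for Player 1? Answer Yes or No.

Against C1 this mix gives (29/30)·1 + (1/30)·(-1) = 14/15.
Against C2 this mix gives (29/30)·(-1) + (1/30)·7 = -11/15.
Player 2 will play C2, holding Player 1 to -11/15. Shifting weight toward the row that does better against C2 would raise this floor (the equalizing mix achieves 3/5 against both C2 and C1), so the proposed strategy is not optimal.

No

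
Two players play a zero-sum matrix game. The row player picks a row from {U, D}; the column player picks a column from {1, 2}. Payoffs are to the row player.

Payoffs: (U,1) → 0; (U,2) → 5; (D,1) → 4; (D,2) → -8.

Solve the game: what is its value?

20/17

Row minima: U → 0, D → -8; maximin = 0.
Column maxima: 1 → 4, 2 → 5; minimax = 4.
0 ≠ 4, so there is no saddle point; optimal play is mixed.
Let the row player play U with probability p. Expected payoff against 1: 0p + 4(1−p) = −4p + 4; against 2: 5p + (-8)(1−p) = 13p − 8.
Setting these equal: −4p + 4 = 13p − 8 ⇒ −17p = -12 ⇒ p = 12/17, and the value is (-4)·(12/17) + 4 = 20/17.
For the column player: with q = P(1), equating U's and D's payoffs gives −5q + 5 = 12q − 8 ⇒ q = 13/17.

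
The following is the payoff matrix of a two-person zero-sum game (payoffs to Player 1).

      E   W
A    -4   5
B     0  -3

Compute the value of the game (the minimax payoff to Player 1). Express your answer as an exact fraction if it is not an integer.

-1

Row minima: A → -4, B → -3; maximin = -3.
Column maxima: E → 0, W → 5; minimax = 0.
-3 ≠ 0, so there is no saddle point; optimal play is mixed.
Let Player 1 play A with probability p. Expected payoff against E: (-4)p + 0(1−p) = −4p; against W: 5p + (-3)(1−p) = 8p − 3.
Setting these equal: −4p = 8p − 3 ⇒ −12p = -3 ⇒ p = 1/4, and the value is (-4)·(1/4) = -1.
For Player 2: with q = P(E), equating A's and B's payoffs gives −9q + 5 = 3q − 3 ⇒ q = 2/3.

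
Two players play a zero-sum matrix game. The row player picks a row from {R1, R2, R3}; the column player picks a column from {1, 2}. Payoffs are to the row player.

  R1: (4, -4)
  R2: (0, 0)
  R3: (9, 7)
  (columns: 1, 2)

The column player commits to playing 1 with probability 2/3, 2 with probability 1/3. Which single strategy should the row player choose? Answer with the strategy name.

R3

Expected payoff of R1: (2/3)·4 + (1/3)·(-4) = 4/3.
Expected payoff of R2: (2/3)·0 + (1/3)·0 = 0.
Expected payoff of R3: (2/3)·9 + (1/3)·7 = 25/3.
The largest is 25/3, so the row player's best response is R3.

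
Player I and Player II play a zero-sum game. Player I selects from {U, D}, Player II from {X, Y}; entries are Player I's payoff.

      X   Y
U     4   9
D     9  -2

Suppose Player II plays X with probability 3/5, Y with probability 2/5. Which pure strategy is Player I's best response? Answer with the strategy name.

U

Expected payoff of U: (3/5)·4 + (2/5)·9 = 6.
Expected payoff of D: (3/5)·9 + (2/5)·(-2) = 23/5.
The largest is 6, so Player I's best response is U.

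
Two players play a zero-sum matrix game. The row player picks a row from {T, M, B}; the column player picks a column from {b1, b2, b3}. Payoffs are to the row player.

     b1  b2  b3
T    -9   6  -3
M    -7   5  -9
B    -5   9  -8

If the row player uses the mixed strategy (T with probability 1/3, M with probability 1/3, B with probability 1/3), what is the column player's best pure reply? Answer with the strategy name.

b1

If the column player plays b1, the row player's expected payoff is (1/3)·(-9) + (1/3)·(-7) + (1/3)·(-5) = -7.
If the column player plays b2, the row player's expected payoff is (1/3)·6 + (1/3)·5 + (1/3)·9 = 20/3.
If the column player plays b3, the row player's expected payoff is (1/3)·(-3) + (1/3)·(-9) + (1/3)·(-8) = -20/3.
The column player minimizes the row player's payoff; the smallest is -7, so the best response is b1.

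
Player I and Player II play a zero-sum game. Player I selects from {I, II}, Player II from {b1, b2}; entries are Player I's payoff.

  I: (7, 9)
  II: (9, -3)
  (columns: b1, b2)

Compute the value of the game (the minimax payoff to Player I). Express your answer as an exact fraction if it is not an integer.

51/7

Row minima: I → 7, II → -3; maximin = 7.
Column maxima: b1 → 9, b2 → 9; minimax = 9.
7 ≠ 9, so there is no saddle point; optimal play is mixed.
Let Player I play I with probability p. Expected payoff against b1: 7p + 9(1−p) = −2p + 9; against b2: 9p + (-3)(1−p) = 12p − 3.
Setting these equal: −2p + 9 = 12p − 3 ⇒ −14p = -12 ⇒ p = 6/7, and the value is (-2)·(6/7) + 9 = 51/7.
For Player II: with q = P(b1), equating I's and II's payoffs gives −2q + 9 = 12q − 3 ⇒ q = 6/7.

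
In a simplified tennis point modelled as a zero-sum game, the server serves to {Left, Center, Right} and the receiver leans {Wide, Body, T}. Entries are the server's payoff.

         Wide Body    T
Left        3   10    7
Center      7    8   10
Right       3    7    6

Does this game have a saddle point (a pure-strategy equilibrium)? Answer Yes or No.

Row minima: Left → 3, Center → 7, Right → 3; maximin = 7.
Column maxima: Wide → 7, Body → 10, T → 10; minimax = 7.
maximin = minimax = 7, so a saddle point exists.

Yes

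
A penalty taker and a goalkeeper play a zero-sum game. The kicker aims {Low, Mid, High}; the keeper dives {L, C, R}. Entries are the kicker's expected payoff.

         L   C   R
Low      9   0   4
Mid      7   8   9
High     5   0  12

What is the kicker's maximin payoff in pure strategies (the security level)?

Row minima: Low → 0, Mid → 7, High → 0.
The best of these is 7.

7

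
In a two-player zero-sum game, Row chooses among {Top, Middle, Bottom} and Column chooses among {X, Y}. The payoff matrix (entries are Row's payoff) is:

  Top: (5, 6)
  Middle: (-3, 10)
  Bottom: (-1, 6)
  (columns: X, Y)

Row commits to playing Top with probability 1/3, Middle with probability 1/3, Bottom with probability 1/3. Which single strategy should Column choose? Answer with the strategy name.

X

If Column plays X, Row's expected payoff is (1/3)·5 + (1/3)·(-3) + (1/3)·(-1) = 1/3.
If Column plays Y, Row's expected payoff is (1/3)·6 + (1/3)·10 + (1/3)·6 = 22/3.
Column minimizes Row's payoff; the smallest is 1/3, so the best response is X.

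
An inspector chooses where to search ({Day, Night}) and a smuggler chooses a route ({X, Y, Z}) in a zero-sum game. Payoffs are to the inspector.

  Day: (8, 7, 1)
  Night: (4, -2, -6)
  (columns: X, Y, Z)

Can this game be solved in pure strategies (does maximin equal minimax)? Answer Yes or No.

Row minima: Day → 1, Night → -6; maximin = 1.
Column maxima: X → 8, Y → 7, Z → 1; minimax = 1.
maximin = minimax = 1, so a saddle point exists.

Yes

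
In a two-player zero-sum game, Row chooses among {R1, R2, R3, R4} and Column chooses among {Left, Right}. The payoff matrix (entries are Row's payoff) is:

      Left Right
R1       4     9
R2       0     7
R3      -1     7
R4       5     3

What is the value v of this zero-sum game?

33/7

Row minima: R1 → 4, R2 → 0, R3 → -1, R4 → 3; maximin = 4.
Column maxima: Left → 5, Right → 9; minimax = 5.
4 ≠ 5, so there is no saddle point; optimal play is mixed.
R2 is strictly dominated by R1, so Row never plays it.
R3 is strictly dominated by R1, so Row never plays it.
On the remaining 2×2 (R1, R4 vs Left, Right):
Let Row play R1 with probability p. Expected payoff against Left: 4p + 5(1−p) = −p + 5; against Right: 9p + 3(1−p) = 6p + 3.
Setting these equal: −p + 5 = 6p + 3 ⇒ −7p = -2 ⇒ p = 2/7, and the value is (-1)·(2/7) + 5 = 33/7.
For Column: with q = P(Left), equating R1's and R4's payoffs gives −5q + 9 = 2q + 3 ⇒ q = 6/7.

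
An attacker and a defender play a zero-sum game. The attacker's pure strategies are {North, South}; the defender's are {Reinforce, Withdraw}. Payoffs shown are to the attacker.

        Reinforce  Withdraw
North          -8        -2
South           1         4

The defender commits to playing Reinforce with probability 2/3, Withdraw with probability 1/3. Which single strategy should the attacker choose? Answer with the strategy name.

Expected payoff of North: (2/3)·(-8) + (1/3)·(-2) = -6.
Expected payoff of South: (2/3)·1 + (1/3)·4 = 2.
The largest is 2, so the attacker's best response is South.

South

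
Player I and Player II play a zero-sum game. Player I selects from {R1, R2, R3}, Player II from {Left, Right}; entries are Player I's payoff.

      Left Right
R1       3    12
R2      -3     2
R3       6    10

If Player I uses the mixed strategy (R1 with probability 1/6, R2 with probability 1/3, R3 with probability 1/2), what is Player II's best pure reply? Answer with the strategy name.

If Player II plays Left, Player I's expected payoff is (1/6)·3 + (1/3)·(-3) + (1/2)·6 = 5/2.
If Player II plays Right, Player I's expected payoff is (1/6)·12 + (1/3)·2 + (1/2)·10 = 23/3.
Player II minimizes Player I's payoff; the smallest is 5/2, so the best response is Left.

Left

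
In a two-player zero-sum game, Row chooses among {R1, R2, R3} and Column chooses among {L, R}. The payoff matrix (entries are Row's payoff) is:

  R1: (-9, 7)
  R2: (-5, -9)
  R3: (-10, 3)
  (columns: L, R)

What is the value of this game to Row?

Row minima: R1 → -9, R2 → -9, R3 → -10; maximin = -9.
Column maxima: L → -5, R → 7; minimax = -5.
-9 ≠ -5, so there is no saddle point; optimal play is mixed.
R3 is strictly dominated by R1, so Row never plays it.
On the remaining 2×2 (R1, R2 vs L, R):
Let Row play R1 with probability p. Expected payoff against L: (-9)p + (-5)(1−p) = −4p − 5; against R: 7p + (-9)(1−p) = 16p − 9.
Setting these equal: −4p − 5 = 16p − 9 ⇒ −20p = -4 ⇒ p = 1/5, and the value is (-4)·(1/5) − 5 = -29/5.
For Column: with q = P(L), equating R1's and R2's payoffs gives −16q + 7 = 4q − 9 ⇒ q = 4/5.

-29/5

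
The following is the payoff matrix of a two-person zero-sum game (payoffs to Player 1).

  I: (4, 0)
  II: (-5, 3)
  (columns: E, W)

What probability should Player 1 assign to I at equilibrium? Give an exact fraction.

2/3

Row minima: I → 0, II → -5; maximin = 0.
Column maxima: E → 4, W → 3; minimax = 3.
0 ≠ 3, so there is no saddle point; optimal play is mixed.
Let Player 1 play I with probability p. Expected payoff against E: 4p + (-5)(1−p) = 9p − 5; against W: 0p + 3(1−p) = −3p + 3.
Setting these equal: 9p − 5 = −3p + 3 ⇒ 12p = 8 ⇒ p = 2/3, and the value is (9)·(2/3) − 5 = 1.
For Player 2: with q = P(E), equating I's and II's payoffs gives 4q = −8q + 3 ⇒ q = 1/4.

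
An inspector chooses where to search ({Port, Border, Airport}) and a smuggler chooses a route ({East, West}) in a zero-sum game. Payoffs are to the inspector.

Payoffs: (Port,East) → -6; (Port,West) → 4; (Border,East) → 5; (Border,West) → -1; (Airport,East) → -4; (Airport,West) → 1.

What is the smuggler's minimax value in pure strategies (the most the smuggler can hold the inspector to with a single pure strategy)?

4

Column maxima: East → 5, West → 4.
The smallest of these is 4.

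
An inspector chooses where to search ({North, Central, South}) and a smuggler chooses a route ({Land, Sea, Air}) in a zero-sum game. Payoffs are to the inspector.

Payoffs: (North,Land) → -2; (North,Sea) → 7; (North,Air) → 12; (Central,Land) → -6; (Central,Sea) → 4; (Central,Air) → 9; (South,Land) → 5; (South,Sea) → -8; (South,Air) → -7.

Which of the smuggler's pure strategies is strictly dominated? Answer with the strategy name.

Air

Sea holds the inspector's payoff strictly below Air in every row: 7 < 12, 4 < 9, -8 < -7.
So Air is strictly dominated for the smuggler.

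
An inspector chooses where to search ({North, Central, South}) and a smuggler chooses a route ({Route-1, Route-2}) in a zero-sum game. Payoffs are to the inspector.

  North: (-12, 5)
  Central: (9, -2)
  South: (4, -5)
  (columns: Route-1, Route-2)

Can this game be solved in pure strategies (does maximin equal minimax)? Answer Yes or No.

No

Row minima: North → -12, Central → -2, South → -5; maximin = -2.
Column maxima: Route-1 → 9, Route-2 → 5; minimax = 5.
-2 ≠ 5, so no pure-strategy equilibrium exists.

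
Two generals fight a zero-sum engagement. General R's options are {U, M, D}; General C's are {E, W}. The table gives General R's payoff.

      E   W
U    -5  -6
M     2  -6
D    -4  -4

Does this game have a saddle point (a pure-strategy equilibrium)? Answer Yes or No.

Row minima: U → -6, M → -6, D → -4; maximin = -4.
Column maxima: E → 2, W → -4; minimax = -4.
maximin = minimax = -4, so a saddle point exists.

Yes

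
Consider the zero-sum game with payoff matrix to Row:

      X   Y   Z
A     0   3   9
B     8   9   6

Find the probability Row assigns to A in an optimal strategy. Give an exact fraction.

2/11

Row minima: A → 0, B → 6; maximin = 6.
Column maxima: X → 8, Y → 9, Z → 9; minimax = 8.
6 ≠ 8, so there is no saddle point; optimal play is mixed.
Y is strictly dominated by X (it gives Row strictly more in every row), so Column never plays it.
On the remaining 2×2 (A, B vs X, Z):
Let Row play A with probability p. Expected payoff against X: 0p + 8(1−p) = −8p + 8; against Z: 9p + 6(1−p) = 3p + 6.
Setting these equal: −8p + 8 = 3p + 6 ⇒ −11p = -2 ⇒ p = 2/11, and the value is (-8)·(2/11) + 8 = 72/11.
For Column: with q = P(X), equating A's and B's payoffs gives −9q + 9 = 2q + 6 ⇒ q = 3/11.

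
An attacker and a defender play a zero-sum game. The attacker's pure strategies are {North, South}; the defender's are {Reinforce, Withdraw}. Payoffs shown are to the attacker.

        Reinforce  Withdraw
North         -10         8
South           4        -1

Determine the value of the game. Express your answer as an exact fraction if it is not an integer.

Row minima: North → -10, South → -1; maximin = -1.
Column maxima: Reinforce → 4, Withdraw → 8; minimax = 4.
-1 ≠ 4, so there is no saddle point; optimal play is mixed.
Let the attacker play North with probability p. Expected payoff against Reinforce: (-10)p + 4(1−p) = −14p + 4; against Withdraw: 8p + (-1)(1−p) = 9p − 1.
Setting these equal: −14p + 4 = 9p − 1 ⇒ −23p = -5 ⇒ p = 5/23, and the value is (-14)·(5/23) + 4 = 22/23.
For the defender: with q = P(Reinforce), equating North's and South's payoffs gives −18q + 8 = 5q − 1 ⇒ q = 9/23.

22/23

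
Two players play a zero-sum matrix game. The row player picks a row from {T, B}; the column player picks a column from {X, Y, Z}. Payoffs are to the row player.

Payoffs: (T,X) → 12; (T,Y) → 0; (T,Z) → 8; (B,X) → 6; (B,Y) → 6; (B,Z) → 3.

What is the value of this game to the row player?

Row minima: T → 0, B → 3; maximin = 3.
Column maxima: X → 12, Y → 6, Z → 8; minimax = 6.
3 ≠ 6, so there is no saddle point; optimal play is mixed.
X is strictly dominated by Z (it gives the row player strictly more in every row), so the column player never plays it.
On the remaining 2×2 (T, B vs Y, Z):
Let the row player play T with probability p. Expected payoff against Y: 0p + 6(1−p) = −6p + 6; against Z: 8p + 3(1−p) = 5p + 3.
Setting these equal: −6p + 6 = 5p + 3 ⇒ −11p = -3 ⇒ p = 3/11, and the value is (-6)·(3/11) + 6 = 48/11.
For the column player: with q = P(Y), equating T's and B's payoffs gives −8q + 8 = 3q + 3 ⇒ q = 5/11.

48/11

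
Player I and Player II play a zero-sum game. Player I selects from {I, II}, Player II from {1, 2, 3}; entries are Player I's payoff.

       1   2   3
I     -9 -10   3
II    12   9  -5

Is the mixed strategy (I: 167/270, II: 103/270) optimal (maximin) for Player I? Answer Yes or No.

Against 1 this mix gives (167/270)·(-9) + (103/270)·12 = -89/90.
Against 2 this mix gives (167/270)·(-10) + (103/270)·9 = -743/270.
Against 3 this mix gives (167/270)·3 + (103/270)·(-5) = -7/135.
Player II will play 2, holding Player I to -743/270. Shifting weight toward the row that does better against 2 would raise this floor (the equalizing mix achieves -23/27 against both 2 and 3), so the proposed strategy is not optimal.

No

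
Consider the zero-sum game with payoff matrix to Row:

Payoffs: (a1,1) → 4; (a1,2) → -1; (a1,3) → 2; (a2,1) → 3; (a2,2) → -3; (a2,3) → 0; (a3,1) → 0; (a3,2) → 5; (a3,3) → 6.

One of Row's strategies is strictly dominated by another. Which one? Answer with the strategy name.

a1 gives a strictly higher payoff than a2 against every column: 4 > 3, -1 > -3, 2 > 0.
So a2 is strictly dominated and Row never plays it.

a2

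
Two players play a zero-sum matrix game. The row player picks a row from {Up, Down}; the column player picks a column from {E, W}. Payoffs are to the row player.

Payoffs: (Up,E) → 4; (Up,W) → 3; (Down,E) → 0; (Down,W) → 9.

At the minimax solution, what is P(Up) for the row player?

9/10

Row minima: Up → 3, Down → 0; maximin = 3.
Column maxima: E → 4, W → 9; minimax = 4.
3 ≠ 4, so there is no saddle point; optimal play is mixed.
Let the row player play Up with probability p. Expected payoff against E: 4p + 0(1−p) = 4p; against W: 3p + 9(1−p) = −6p + 9.
Setting these equal: 4p = −6p + 9 ⇒ 10p = 9 ⇒ p = 9/10, and the value is (4)·(9/10) = 18/5.
For the column player: with q = P(E), equating Up's and Down's payoffs gives q + 3 = −9q + 9 ⇒ q = 3/5.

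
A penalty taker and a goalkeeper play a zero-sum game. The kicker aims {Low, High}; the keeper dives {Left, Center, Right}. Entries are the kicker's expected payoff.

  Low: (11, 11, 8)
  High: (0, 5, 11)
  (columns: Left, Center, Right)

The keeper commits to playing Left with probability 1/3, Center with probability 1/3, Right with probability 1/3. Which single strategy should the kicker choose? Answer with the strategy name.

Expected payoff of Low: (1/3)·11 + (1/3)·11 + (1/3)·8 = 10.
Expected payoff of High: (1/3)·0 + (1/3)·5 + (1/3)·11 = 16/3.
The largest is 10, so the kicker's best response is Low.

Low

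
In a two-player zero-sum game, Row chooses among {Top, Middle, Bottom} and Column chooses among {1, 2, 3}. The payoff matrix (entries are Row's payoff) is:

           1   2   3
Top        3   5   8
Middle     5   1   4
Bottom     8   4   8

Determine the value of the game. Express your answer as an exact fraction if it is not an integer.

Row minima: Top → 3, Middle → 1, Bottom → 4; maximin = 4.
Column maxima: 1 → 8, 2 → 5, 3 → 8; minimax = 5.
4 ≠ 5, so there is no saddle point; optimal play is mixed.
Middle is strictly dominated by Bottom, so Row never plays it.
3 is strictly dominated by 2 (it gives Row strictly more in every row), so Column never plays it.
On the remaining 2×2 (Top, Bottom vs 1, 2):
Let Row play Top with probability p. Expected payoff against 1: 3p + 8(1−p) = −5p + 8; against 2: 5p + 4(1−p) = p + 4.
Setting these equal: −5p + 8 = p + 4 ⇒ −6p = -4 ⇒ p = 2/3, and the value is (-5)·(2/3) + 8 = 14/3.
For Column: with q = P(1), equating Top's and Bottom's payoffs gives −2q + 5 = 4q + 4 ⇒ q = 1/6.

14/3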